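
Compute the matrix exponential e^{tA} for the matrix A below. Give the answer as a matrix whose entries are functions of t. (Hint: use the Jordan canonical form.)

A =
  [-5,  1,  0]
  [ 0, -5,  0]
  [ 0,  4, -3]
e^{tA} =
  [exp(-5*t), t*exp(-5*t), 0]
  [0, exp(-5*t), 0]
  [0, 2*exp(-3*t) - 2*exp(-5*t), exp(-3*t)]

Strategy: write A = P · J · P⁻¹ where J is a Jordan canonical form, so e^{tA} = P · e^{tJ} · P⁻¹, and e^{tJ} can be computed block-by-block.

A has Jordan form
J =
  [-5,  1,  0]
  [ 0, -5,  0]
  [ 0,  0, -3]
(up to reordering of blocks).

Per-block formulas:
  For a 2×2 Jordan block J_2(-5): exp(t · J_2(-5)) = e^(-5t)·(I + t·N), where N is the 2×2 nilpotent shift.
  For a 1×1 block at λ = -3: exp(t · [-3]) = [e^(-3t)].

After assembling e^{tJ} and conjugating by P, we get:

e^{tA} =
  [exp(-5*t), t*exp(-5*t), 0]
  [0, exp(-5*t), 0]
  [0, 2*exp(-3*t) - 2*exp(-5*t), exp(-3*t)]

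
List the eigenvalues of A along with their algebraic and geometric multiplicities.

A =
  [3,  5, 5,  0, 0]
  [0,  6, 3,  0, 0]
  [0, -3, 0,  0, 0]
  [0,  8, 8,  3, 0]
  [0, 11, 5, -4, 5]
λ = 3: alg = 4, geom = 3; λ = 5: alg = 1, geom = 1

Step 1 — factor the characteristic polynomial to read off the algebraic multiplicities:
  χ_A(x) = (x - 5)*(x - 3)^4

Step 2 — compute geometric multiplicities via the rank-nullity identity g(λ) = n − rank(A − λI):
  rank(A − (3)·I) = 2, so dim ker(A − (3)·I) = n − 2 = 3
  rank(A − (5)·I) = 4, so dim ker(A − (5)·I) = n − 4 = 1

Summary:
  λ = 3: algebraic multiplicity = 4, geometric multiplicity = 3
  λ = 5: algebraic multiplicity = 1, geometric multiplicity = 1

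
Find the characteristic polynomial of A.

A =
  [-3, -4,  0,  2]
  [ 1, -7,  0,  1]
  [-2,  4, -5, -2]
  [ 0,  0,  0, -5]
x^4 + 20*x^3 + 150*x^2 + 500*x + 625

Expanding det(x·I − A) (e.g. by cofactor expansion or by noting that A is similar to its Jordan form J, which has the same characteristic polynomial as A) gives
  χ_A(x) = x^4 + 20*x^3 + 150*x^2 + 500*x + 625
which factors as (x + 5)^4. The eigenvalues (with algebraic multiplicities) are λ = -5 with multiplicity 4.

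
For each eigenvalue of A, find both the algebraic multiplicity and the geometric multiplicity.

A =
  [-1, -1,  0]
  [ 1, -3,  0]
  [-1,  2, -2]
λ = -2: alg = 3, geom = 1

Step 1 — factor the characteristic polynomial to read off the algebraic multiplicities:
  χ_A(x) = (x + 2)^3

Step 2 — compute geometric multiplicities via the rank-nullity identity g(λ) = n − rank(A − λI):
  rank(A − (-2)·I) = 2, so dim ker(A − (-2)·I) = n − 2 = 1

Summary:
  λ = -2: algebraic multiplicity = 3, geometric multiplicity = 1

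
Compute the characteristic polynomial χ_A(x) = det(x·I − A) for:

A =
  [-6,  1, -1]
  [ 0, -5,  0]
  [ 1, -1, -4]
x^3 + 15*x^2 + 75*x + 125

Expanding det(x·I − A) (e.g. by cofactor expansion or by noting that A is similar to its Jordan form J, which has the same characteristic polynomial as A) gives
  χ_A(x) = x^3 + 15*x^2 + 75*x + 125
which factors as (x + 5)^3. The eigenvalues (with algebraic multiplicities) are λ = -5 with multiplicity 3.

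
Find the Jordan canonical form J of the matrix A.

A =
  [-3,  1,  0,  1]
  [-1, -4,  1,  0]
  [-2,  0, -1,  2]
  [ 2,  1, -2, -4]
J_3(-3) ⊕ J_1(-3)

The characteristic polynomial is
  det(x·I − A) = x^4 + 12*x^3 + 54*x^2 + 108*x + 81 = (x + 3)^4

Eigenvalues and multiplicities (the geometric multiplicity of λ is n − rank(A − λI), which equals the number of Jordan blocks for λ):
  λ = -3: algebraic multiplicity = 4, geometric multiplicity = 2

Determining the block sizes for each eigenvalue:
  λ = -3: with am = 4 and gm = 2, the partition is not yet determined (e.g. several partitions of 4 into 2 parts exist). Let N = A − (-3)·I. Computing rank(N^1) = 2, rank(N^2) = 1, rank(N^3) = 0; the number of blocks of size ≥ j is rank(N^{j−1}) − rank(N^j), giving [2, 1, 1]. So we have 1 block(s) of size 3, 1 block(s) of size 1 → block sizes [3, 1]

Assembling the blocks gives a Jordan form
J =
  [-3,  1,  0,  0]
  [ 0, -3,  1,  0]
  [ 0,  0, -3,  0]
  [ 0,  0,  0, -3]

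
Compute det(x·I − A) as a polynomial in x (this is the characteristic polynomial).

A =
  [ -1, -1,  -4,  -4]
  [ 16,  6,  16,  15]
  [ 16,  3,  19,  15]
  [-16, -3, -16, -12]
x^4 - 12*x^3 + 54*x^2 - 108*x + 81

Expanding det(x·I − A) (e.g. by cofactor expansion or by noting that A is similar to its Jordan form J, which has the same characteristic polynomial as A) gives
  χ_A(x) = x^4 - 12*x^3 + 54*x^2 - 108*x + 81
which factors as (x - 3)^4. The eigenvalues (with algebraic multiplicities) are λ = 3 with multiplicity 4.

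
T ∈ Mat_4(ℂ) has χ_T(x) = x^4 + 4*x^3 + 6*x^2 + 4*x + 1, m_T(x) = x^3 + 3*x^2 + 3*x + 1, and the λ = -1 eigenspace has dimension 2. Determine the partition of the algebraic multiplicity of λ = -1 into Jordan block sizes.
Block sizes for λ = -1: [3, 1]

Step 1 — from the characteristic polynomial, algebraic multiplicity of λ = -1 is 4. From dim ker(T − (-1)·I) = 2, there are exactly 2 Jordan blocks for λ = -1.
Step 2 — from the minimal polynomial, the factor (x + 1)^3 tells us the largest block for λ = -1 has size 3.
Step 3 — with total size 4, 2 blocks, and largest block 3, the block sizes (in nonincreasing order) are [3, 1].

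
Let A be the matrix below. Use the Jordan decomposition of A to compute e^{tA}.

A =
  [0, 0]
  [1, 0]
e^{tA} =
  [1, 0]
  [t, 1]

Strategy: write A = P · J · P⁻¹ where J is a Jordan canonical form, so e^{tA} = P · e^{tJ} · P⁻¹, and e^{tJ} can be computed block-by-block.

A has Jordan form
J =
  [0, 1]
  [0, 0]
(up to reordering of blocks).

Per-block formulas:
  For a 2×2 Jordan block J_2(0): exp(t · J_2(0)) = e^(0t)·(I + t·N), where N is the 2×2 nilpotent shift.

After assembling e^{tJ} and conjugating by P, we get:

e^{tA} =
  [1, 0]
  [t, 1]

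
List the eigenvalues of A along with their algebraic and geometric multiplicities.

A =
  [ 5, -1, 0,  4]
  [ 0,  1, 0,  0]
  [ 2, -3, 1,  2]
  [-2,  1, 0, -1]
λ = 1: alg = 3, geom = 2; λ = 3: alg = 1, geom = 1

Step 1 — factor the characteristic polynomial to read off the algebraic multiplicities:
  χ_A(x) = (x - 3)*(x - 1)^3

Step 2 — compute geometric multiplicities via the rank-nullity identity g(λ) = n − rank(A − λI):
  rank(A − (1)·I) = 2, so dim ker(A − (1)·I) = n − 2 = 2
  rank(A − (3)·I) = 3, so dim ker(A − (3)·I) = n − 3 = 1

Summary:
  λ = 1: algebraic multiplicity = 3, geometric multiplicity = 2
  λ = 3: algebraic multiplicity = 1, geometric multiplicity = 1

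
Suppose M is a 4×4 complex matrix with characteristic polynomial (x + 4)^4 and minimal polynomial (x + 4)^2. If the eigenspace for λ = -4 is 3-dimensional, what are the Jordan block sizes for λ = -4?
Block sizes for λ = -4: [2, 1, 1]

Step 1 — from the characteristic polynomial, algebraic multiplicity of λ = -4 is 4. From dim ker(M − (-4)·I) = 3, there are exactly 3 Jordan blocks for λ = -4.
Step 2 — from the minimal polynomial, the factor (x + 4)^2 tells us the largest block for λ = -4 has size 2.
Step 3 — with total size 4, 3 blocks, and largest block 2, the block sizes (in nonincreasing order) are [2, 1, 1].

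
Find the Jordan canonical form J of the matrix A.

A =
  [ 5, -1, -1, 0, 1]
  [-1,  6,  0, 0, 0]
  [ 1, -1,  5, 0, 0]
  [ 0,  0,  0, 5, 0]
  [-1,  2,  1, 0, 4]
J_3(5) ⊕ J_1(5) ⊕ J_1(5)

The characteristic polynomial is
  det(x·I − A) = x^5 - 25*x^4 + 250*x^3 - 1250*x^2 + 3125*x - 3125 = (x - 5)^5

Eigenvalues and multiplicities (the geometric multiplicity of λ is n − rank(A − λI), which equals the number of Jordan blocks for λ):
  λ = 5: algebraic multiplicity = 5, geometric multiplicity = 3

Determining the block sizes for each eigenvalue:
  λ = 5: with am = 5 and gm = 3, the partition is not yet determined (e.g. several partitions of 5 into 3 parts exist). Let N = A − (5)·I. Computing rank(N^1) = 2, rank(N^2) = 1, rank(N^3) = 0; the number of blocks of size ≥ j is rank(N^{j−1}) − rank(N^j), giving [3, 1, 1]. So we have 1 block(s) of size 3, 2 block(s) of size 1 → block sizes [3, 1, 1]

Assembling the blocks gives a Jordan form
J =
  [5, 1, 0, 0, 0]
  [0, 5, 1, 0, 0]
  [0, 0, 5, 0, 0]
  [0, 0, 0, 5, 0]
  [0, 0, 0, 0, 5]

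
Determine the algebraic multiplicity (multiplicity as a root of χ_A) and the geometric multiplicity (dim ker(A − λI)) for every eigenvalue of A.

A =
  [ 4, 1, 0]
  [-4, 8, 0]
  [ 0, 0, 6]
λ = 6: alg = 3, geom = 2

Step 1 — factor the characteristic polynomial to read off the algebraic multiplicities:
  χ_A(x) = (x - 6)^3

Step 2 — compute geometric multiplicities via the rank-nullity identity g(λ) = n − rank(A − λI):
  rank(A − (6)·I) = 1, so dim ker(A − (6)·I) = n − 1 = 2

Summary:
  λ = 6: algebraic multiplicity = 3, geometric multiplicity = 2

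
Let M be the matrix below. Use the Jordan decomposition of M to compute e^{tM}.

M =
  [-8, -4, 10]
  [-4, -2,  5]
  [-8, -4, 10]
e^{tM} =
  [1 - 8*t, -4*t, 10*t]
  [-4*t, 1 - 2*t, 5*t]
  [-8*t, -4*t, 10*t + 1]

Strategy: write M = P · J · P⁻¹ where J is a Jordan canonical form, so e^{tM} = P · e^{tJ} · P⁻¹, and e^{tJ} can be computed block-by-block.

M has Jordan form
J =
  [0, 1, 0]
  [0, 0, 0]
  [0, 0, 0]
(up to reordering of blocks).

Per-block formulas:
  For a 2×2 Jordan block J_2(0): exp(t · J_2(0)) = e^(0t)·(I + t·N), where N is the 2×2 nilpotent shift.
  For a 1×1 block at λ = 0: exp(t · [0]) = [e^(0t)].

After assembling e^{tJ} and conjugating by P, we get:

e^{tM} =
  [1 - 8*t, -4*t, 10*t]
  [-4*t, 1 - 2*t, 5*t]
  [-8*t, -4*t, 10*t + 1]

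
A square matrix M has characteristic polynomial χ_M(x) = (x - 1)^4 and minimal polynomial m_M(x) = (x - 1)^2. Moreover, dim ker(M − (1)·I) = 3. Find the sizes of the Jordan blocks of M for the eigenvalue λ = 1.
Block sizes for λ = 1: [2, 1, 1]

Step 1 — from the characteristic polynomial, algebraic multiplicity of λ = 1 is 4. From dim ker(M − (1)·I) = 3, there are exactly 3 Jordan blocks for λ = 1.
Step 2 — from the minimal polynomial, the factor (x − 1)^2 tells us the largest block for λ = 1 has size 2.
Step 3 — with total size 4, 3 blocks, and largest block 2, the block sizes (in nonincreasing order) are [2, 1, 1].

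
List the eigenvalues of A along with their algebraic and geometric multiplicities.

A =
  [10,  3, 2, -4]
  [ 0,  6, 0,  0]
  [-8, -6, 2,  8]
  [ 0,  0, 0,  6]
λ = 6: alg = 4, geom = 3

Step 1 — factor the characteristic polynomial to read off the algebraic multiplicities:
  χ_A(x) = (x - 6)^4

Step 2 — compute geometric multiplicities via the rank-nullity identity g(λ) = n − rank(A − λI):
  rank(A − (6)·I) = 1, so dim ker(A − (6)·I) = n − 1 = 3

Summary:
  λ = 6: algebraic multiplicity = 4, geometric multiplicity = 3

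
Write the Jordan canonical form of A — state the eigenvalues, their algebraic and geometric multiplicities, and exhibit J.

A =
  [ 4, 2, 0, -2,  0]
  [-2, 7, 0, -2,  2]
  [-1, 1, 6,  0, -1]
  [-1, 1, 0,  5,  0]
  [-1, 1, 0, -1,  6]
J_2(5) ⊕ J_2(6) ⊕ J_1(6)

The characteristic polynomial is
  det(x·I − A) = x^5 - 28*x^4 + 313*x^3 - 1746*x^2 + 4860*x - 5400 = (x - 6)^3*(x - 5)^2

Eigenvalues and multiplicities (the geometric multiplicity of λ is n − rank(A − λI), which equals the number of Jordan blocks for λ):
  λ = 5: algebraic multiplicity = 2, geometric multiplicity = 1
  λ = 6: algebraic multiplicity = 3, geometric multiplicity = 2

Determining the block sizes for each eigenvalue:
  λ = 5: one block (gm = 1), so the single block has size am = 2 → block sizes [2]
  λ = 6: 2 blocks summing to 3 forces exactly one block of size 2 and the rest size 1 → block sizes [2, 1]

Assembling the blocks gives a Jordan form
J =
  [5, 1, 0, 0, 0]
  [0, 5, 0, 0, 0]
  [0, 0, 6, 1, 0]
  [0, 0, 0, 6, 0]
  [0, 0, 0, 0, 6]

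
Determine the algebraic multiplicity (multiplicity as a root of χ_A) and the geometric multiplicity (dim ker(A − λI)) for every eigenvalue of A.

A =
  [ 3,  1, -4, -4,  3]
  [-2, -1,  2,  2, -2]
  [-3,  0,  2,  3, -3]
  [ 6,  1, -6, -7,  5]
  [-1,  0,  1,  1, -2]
λ = -1: alg = 5, geom = 3

Step 1 — factor the characteristic polynomial to read off the algebraic multiplicities:
  χ_A(x) = (x + 1)^5

Step 2 — compute geometric multiplicities via the rank-nullity identity g(λ) = n − rank(A − λI):
  rank(A − (-1)·I) = 2, so dim ker(A − (-1)·I) = n − 2 = 3

Summary:
  λ = -1: algebraic multiplicity = 5, geometric multiplicity = 3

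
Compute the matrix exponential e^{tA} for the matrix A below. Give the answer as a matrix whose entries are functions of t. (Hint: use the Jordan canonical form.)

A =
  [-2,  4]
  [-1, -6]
e^{tA} =
  [2*t*exp(-4*t) + exp(-4*t), 4*t*exp(-4*t)]
  [-t*exp(-4*t), -2*t*exp(-4*t) + exp(-4*t)]

Strategy: write A = P · J · P⁻¹ where J is a Jordan canonical form, so e^{tA} = P · e^{tJ} · P⁻¹, and e^{tJ} can be computed block-by-block.

A has Jordan form
J =
  [-4,  1]
  [ 0, -4]
(up to reordering of blocks).

Per-block formulas:
  For a 2×2 Jordan block J_2(-4): exp(t · J_2(-4)) = e^(-4t)·(I + t·N), where N is the 2×2 nilpotent shift.

After assembling e^{tJ} and conjugating by P, we get:

e^{tA} =
  [2*t*exp(-4*t) + exp(-4*t), 4*t*exp(-4*t)]
  [-t*exp(-4*t), -2*t*exp(-4*t) + exp(-4*t)]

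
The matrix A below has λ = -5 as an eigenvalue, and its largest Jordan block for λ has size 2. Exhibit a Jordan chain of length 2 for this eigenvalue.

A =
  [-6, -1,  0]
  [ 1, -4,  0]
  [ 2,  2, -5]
A Jordan chain for λ = -5 of length 2:
v_1 = (-1, 1, 2)ᵀ
v_2 = (1, 0, 0)ᵀ

Let N = A − (-5)·I. We want v_2 with N^2 v_2 = 0 but N^1 v_2 ≠ 0; then v_{j-1} := N · v_j for j = 2, …, 2.

Pick v_2 = (1, 0, 0)ᵀ.
Then v_1 = N · v_2 = (-1, 1, 2)ᵀ.

Sanity check: (A − (-5)·I) v_1 = (0, 0, 0)ᵀ = 0. ✓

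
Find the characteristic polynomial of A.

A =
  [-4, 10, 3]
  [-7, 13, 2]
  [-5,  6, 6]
x^3 - 15*x^2 + 75*x - 125

Expanding det(x·I − A) (e.g. by cofactor expansion or by noting that A is similar to its Jordan form J, which has the same characteristic polynomial as A) gives
  χ_A(x) = x^3 - 15*x^2 + 75*x - 125
which factors as (x - 5)^3. The eigenvalues (with algebraic multiplicities) are λ = 5 with multiplicity 3.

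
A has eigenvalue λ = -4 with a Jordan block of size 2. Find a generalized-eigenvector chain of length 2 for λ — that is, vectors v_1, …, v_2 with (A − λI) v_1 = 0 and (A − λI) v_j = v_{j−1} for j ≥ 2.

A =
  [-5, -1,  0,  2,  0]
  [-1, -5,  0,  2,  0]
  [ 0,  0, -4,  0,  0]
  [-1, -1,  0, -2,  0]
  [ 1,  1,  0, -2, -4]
A Jordan chain for λ = -4 of length 2:
v_1 = (-1, -1, 0, -1, 1)ᵀ
v_2 = (1, 0, 0, 0, 0)ᵀ

Let N = A − (-4)·I. We want v_2 with N^2 v_2 = 0 but N^1 v_2 ≠ 0; then v_{j-1} := N · v_j for j = 2, …, 2.

Pick v_2 = (1, 0, 0, 0, 0)ᵀ.
Then v_1 = N · v_2 = (-1, -1, 0, -1, 1)ᵀ.

Sanity check: (A − (-4)·I) v_1 = (0, 0, 0, 0, 0)ᵀ = 0. ✓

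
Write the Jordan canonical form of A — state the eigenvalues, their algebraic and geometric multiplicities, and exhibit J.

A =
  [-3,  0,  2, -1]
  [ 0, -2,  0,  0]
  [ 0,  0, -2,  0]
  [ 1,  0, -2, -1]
J_2(-2) ⊕ J_1(-2) ⊕ J_1(-2)

The characteristic polynomial is
  det(x·I − A) = x^4 + 8*x^3 + 24*x^2 + 32*x + 16 = (x + 2)^4

Eigenvalues and multiplicities (the geometric multiplicity of λ is n − rank(A − λI), which equals the number of Jordan blocks for λ):
  λ = -2: algebraic multiplicity = 4, geometric multiplicity = 3

Determining the block sizes for each eigenvalue:
  λ = -2: 3 blocks summing to 4 forces exactly one block of size 2 and the rest size 1 → block sizes [2, 1, 1]

Assembling the blocks gives a Jordan form
J =
  [-2,  1,  0,  0]
  [ 0, -2,  0,  0]
  [ 0,  0, -2,  0]
  [ 0,  0,  0, -2]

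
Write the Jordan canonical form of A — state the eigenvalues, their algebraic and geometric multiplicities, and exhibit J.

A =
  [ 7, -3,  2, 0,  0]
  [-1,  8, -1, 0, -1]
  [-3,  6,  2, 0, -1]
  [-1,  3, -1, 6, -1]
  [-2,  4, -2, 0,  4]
J_3(5) ⊕ J_2(6)

The characteristic polynomial is
  det(x·I − A) = x^5 - 27*x^4 + 291*x^3 - 1565*x^2 + 4200*x - 4500 = (x - 6)^2*(x - 5)^3

Eigenvalues and multiplicities (the geometric multiplicity of λ is n − rank(A − λI), which equals the number of Jordan blocks for λ):
  λ = 5: algebraic multiplicity = 3, geometric multiplicity = 1
  λ = 6: algebraic multiplicity = 2, geometric multiplicity = 1

Determining the block sizes for each eigenvalue:
  λ = 5: one block (gm = 1), so the single block has size am = 3 → block sizes [3]
  λ = 6: one block (gm = 1), so the single block has size am = 2 → block sizes [2]

Assembling the blocks gives a Jordan form
J =
  [5, 1, 0, 0, 0]
  [0, 5, 1, 0, 0]
  [0, 0, 5, 0, 0]
  [0, 0, 0, 6, 1]
  [0, 0, 0, 0, 6]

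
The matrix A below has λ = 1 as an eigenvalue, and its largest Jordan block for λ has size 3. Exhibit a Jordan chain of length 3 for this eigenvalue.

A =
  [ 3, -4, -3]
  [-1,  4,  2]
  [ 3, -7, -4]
A Jordan chain for λ = 1 of length 3:
v_1 = (-1, 1, -2)ᵀ
v_2 = (2, -1, 3)ᵀ
v_3 = (1, 0, 0)ᵀ

Let N = A − (1)·I. We want v_3 with N^3 v_3 = 0 but N^2 v_3 ≠ 0; then v_{j-1} := N · v_j for j = 3, …, 2.

Pick v_3 = (1, 0, 0)ᵀ.
Then v_2 = N · v_3 = (2, -1, 3)ᵀ.
Then v_1 = N · v_2 = (-1, 1, -2)ᵀ.

Sanity check: (A − (1)·I) v_1 = (0, 0, 0)ᵀ = 0. ✓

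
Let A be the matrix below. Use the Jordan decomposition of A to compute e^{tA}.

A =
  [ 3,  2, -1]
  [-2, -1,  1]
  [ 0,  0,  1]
e^{tA} =
  [2*t*exp(t) + exp(t), 2*t*exp(t), -t*exp(t)]
  [-2*t*exp(t), -2*t*exp(t) + exp(t), t*exp(t)]
  [0, 0, exp(t)]

Strategy: write A = P · J · P⁻¹ where J is a Jordan canonical form, so e^{tA} = P · e^{tJ} · P⁻¹, and e^{tJ} can be computed block-by-block.

A has Jordan form
J =
  [1, 1, 0]
  [0, 1, 0]
  [0, 0, 1]
(up to reordering of blocks).

Per-block formulas:
  For a 1×1 block at λ = 1: exp(t · [1]) = [e^(1t)].
  For a 2×2 Jordan block J_2(1): exp(t · J_2(1)) = e^(1t)·(I + t·N), where N is the 2×2 nilpotent shift.

After assembling e^{tJ} and conjugating by P, we get:

e^{tA} =
  [2*t*exp(t) + exp(t), 2*t*exp(t), -t*exp(t)]
  [-2*t*exp(t), -2*t*exp(t) + exp(t), t*exp(t)]
  [0, 0, exp(t)]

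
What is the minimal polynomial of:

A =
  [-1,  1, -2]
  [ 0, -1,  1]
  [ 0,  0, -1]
x^3 + 3*x^2 + 3*x + 1

The characteristic polynomial is χ_A(x) = (x + 1)^3, so the eigenvalues are known. The minimal polynomial is
  m_A(x) = Π_λ (x − λ)^{k_λ}
where k_λ is the size of the *largest* Jordan block for λ (equivalently, the smallest k with (A − λI)^k v = 0 for every generalised eigenvector v of λ).

  λ = -1: largest Jordan block has size 3, contributing (x + 1)^3

So m_A(x) = (x + 1)^3 = x^3 + 3*x^2 + 3*x + 1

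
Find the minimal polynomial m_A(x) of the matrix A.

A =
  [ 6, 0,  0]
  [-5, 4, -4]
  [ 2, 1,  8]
x^3 - 18*x^2 + 108*x - 216

The characteristic polynomial is χ_A(x) = (x - 6)^3, so the eigenvalues are known. The minimal polynomial is
  m_A(x) = Π_λ (x − λ)^{k_λ}
where k_λ is the size of the *largest* Jordan block for λ (equivalently, the smallest k with (A − λI)^k v = 0 for every generalised eigenvector v of λ).

  λ = 6: largest Jordan block has size 3, contributing (x − 6)^3

So m_A(x) = (x - 6)^3 = x^3 - 18*x^2 + 108*x - 216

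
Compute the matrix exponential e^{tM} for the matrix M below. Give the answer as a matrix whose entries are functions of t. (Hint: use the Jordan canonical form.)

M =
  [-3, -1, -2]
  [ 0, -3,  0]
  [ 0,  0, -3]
e^{tM} =
  [exp(-3*t), -t*exp(-3*t), -2*t*exp(-3*t)]
  [0, exp(-3*t), 0]
  [0, 0, exp(-3*t)]

Strategy: write M = P · J · P⁻¹ where J is a Jordan canonical form, so e^{tM} = P · e^{tJ} · P⁻¹, and e^{tJ} can be computed block-by-block.

M has Jordan form
J =
  [-3,  1,  0]
  [ 0, -3,  0]
  [ 0,  0, -3]
(up to reordering of blocks).

Per-block formulas:
  For a 1×1 block at λ = -3: exp(t · [-3]) = [e^(-3t)].
  For a 2×2 Jordan block J_2(-3): exp(t · J_2(-3)) = e^(-3t)·(I + t·N), where N is the 2×2 nilpotent shift.

After assembling e^{tJ} and conjugating by P, we get:

e^{tM} =
  [exp(-3*t), -t*exp(-3*t), -2*t*exp(-3*t)]
  [0, exp(-3*t), 0]
  [0, 0, exp(-3*t)]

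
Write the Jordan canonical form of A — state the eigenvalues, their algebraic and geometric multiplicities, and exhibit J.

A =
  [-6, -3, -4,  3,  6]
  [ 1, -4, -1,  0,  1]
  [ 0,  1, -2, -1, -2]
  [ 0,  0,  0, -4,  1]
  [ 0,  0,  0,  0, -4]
J_3(-4) ⊕ J_2(-4)

The characteristic polynomial is
  det(x·I − A) = x^5 + 20*x^4 + 160*x^3 + 640*x^2 + 1280*x + 1024 = (x + 4)^5

Eigenvalues and multiplicities (the geometric multiplicity of λ is n − rank(A − λI), which equals the number of Jordan blocks for λ):
  λ = -4: algebraic multiplicity = 5, geometric multiplicity = 2

Determining the block sizes for each eigenvalue:
  λ = -4: with am = 5 and gm = 2, the partition is not yet determined (e.g. several partitions of 5 into 2 parts exist). Let N = A − (-4)·I. Computing rank(N^1) = 3, rank(N^2) = 1, rank(N^3) = 0; the number of blocks of size ≥ j is rank(N^{j−1}) − rank(N^j), giving [2, 2, 1]. So we have 1 block(s) of size 3, 1 block(s) of size 2 → block sizes [3, 2]

Assembling the blocks gives a Jordan form
J =
  [-4,  1,  0,  0,  0]
  [ 0, -4,  1,  0,  0]
  [ 0,  0, -4,  0,  0]
  [ 0,  0,  0, -4,  1]
  [ 0,  0,  0,  0, -4]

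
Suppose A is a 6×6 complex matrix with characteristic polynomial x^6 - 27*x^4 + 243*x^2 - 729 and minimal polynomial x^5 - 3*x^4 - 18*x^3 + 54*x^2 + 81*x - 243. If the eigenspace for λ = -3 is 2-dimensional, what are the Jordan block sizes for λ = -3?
Block sizes for λ = -3: [2, 1]

Step 1 — from the characteristic polynomial, algebraic multiplicity of λ = -3 is 3. From dim ker(A − (-3)·I) = 2, there are exactly 2 Jordan blocks for λ = -3.
Step 2 — from the minimal polynomial, the factor (x + 3)^2 tells us the largest block for λ = -3 has size 2.
Step 3 — with total size 3, 2 blocks, and largest block 2, the block sizes (in nonincreasing order) are [2, 1].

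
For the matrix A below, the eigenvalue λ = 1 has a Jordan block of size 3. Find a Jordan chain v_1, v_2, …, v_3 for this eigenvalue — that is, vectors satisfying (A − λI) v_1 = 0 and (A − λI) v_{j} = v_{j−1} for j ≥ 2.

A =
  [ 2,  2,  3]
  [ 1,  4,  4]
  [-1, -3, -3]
A Jordan chain for λ = 1 of length 3:
v_1 = (-1, -1, 1)ᵀ
v_2 = (2, 3, -3)ᵀ
v_3 = (0, 1, 0)ᵀ

Let N = A − (1)·I. We want v_3 with N^3 v_3 = 0 but N^2 v_3 ≠ 0; then v_{j-1} := N · v_j for j = 3, …, 2.

Pick v_3 = (0, 1, 0)ᵀ.
Then v_2 = N · v_3 = (2, 3, -3)ᵀ.
Then v_1 = N · v_2 = (-1, -1, 1)ᵀ.

Sanity check: (A − (1)·I) v_1 = (0, 0, 0)ᵀ = 0. ✓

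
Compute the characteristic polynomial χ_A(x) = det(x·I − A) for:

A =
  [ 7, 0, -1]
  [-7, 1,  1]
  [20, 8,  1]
x^3 - 9*x^2 + 27*x - 27

Expanding det(x·I − A) (e.g. by cofactor expansion or by noting that A is similar to its Jordan form J, which has the same characteristic polynomial as A) gives
  χ_A(x) = x^3 - 9*x^2 + 27*x - 27
which factors as (x - 3)^3. The eigenvalues (with algebraic multiplicities) are λ = 3 with multiplicity 3.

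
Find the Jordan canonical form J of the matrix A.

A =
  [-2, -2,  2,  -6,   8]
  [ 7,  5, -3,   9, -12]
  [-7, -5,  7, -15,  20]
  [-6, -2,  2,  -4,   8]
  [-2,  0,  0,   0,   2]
J_1(0) ⊕ J_2(2) ⊕ J_1(2) ⊕ J_1(2)

The characteristic polynomial is
  det(x·I − A) = x^5 - 8*x^4 + 24*x^3 - 32*x^2 + 16*x = x*(x - 2)^4

Eigenvalues and multiplicities (the geometric multiplicity of λ is n − rank(A − λI), which equals the number of Jordan blocks for λ):
  λ = 0: algebraic multiplicity = 1, geometric multiplicity = 1
  λ = 2: algebraic multiplicity = 4, geometric multiplicity = 3

Determining the block sizes for each eigenvalue:
  λ = 0: one block (gm = 1), so the single block has size am = 1 → block sizes [1]
  λ = 2: 3 blocks summing to 4 forces exactly one block of size 2 and the rest size 1 → block sizes [2, 1, 1]

Assembling the blocks gives a Jordan form
J =
  [0, 0, 0, 0, 0]
  [0, 2, 1, 0, 0]
  [0, 0, 2, 0, 0]
  [0, 0, 0, 2, 0]
  [0, 0, 0, 0, 2]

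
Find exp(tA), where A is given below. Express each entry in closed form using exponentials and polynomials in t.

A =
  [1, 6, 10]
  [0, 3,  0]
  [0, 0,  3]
e^{tA} =
  [exp(t), 3*exp(3*t) - 3*exp(t), 5*exp(3*t) - 5*exp(t)]
  [0, exp(3*t), 0]
  [0, 0, exp(3*t)]

Strategy: write A = P · J · P⁻¹ where J is a Jordan canonical form, so e^{tA} = P · e^{tJ} · P⁻¹, and e^{tJ} can be computed block-by-block.

A has Jordan form
J =
  [1, 0, 0]
  [0, 3, 0]
  [0, 0, 3]
(up to reordering of blocks).

Per-block formulas:
  For a 1×1 block at λ = 3: exp(t · [3]) = [e^(3t)].
  For a 1×1 block at λ = 1: exp(t · [1]) = [e^(1t)].

After assembling e^{tJ} and conjugating by P, we get:

e^{tA} =
  [exp(t), 3*exp(3*t) - 3*exp(t), 5*exp(3*t) - 5*exp(t)]
  [0, exp(3*t), 0]
  [0, 0, exp(3*t)]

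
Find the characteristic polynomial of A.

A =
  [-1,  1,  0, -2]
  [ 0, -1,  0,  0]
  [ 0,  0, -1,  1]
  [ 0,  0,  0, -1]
x^4 + 4*x^3 + 6*x^2 + 4*x + 1

Expanding det(x·I − A) (e.g. by cofactor expansion or by noting that A is similar to its Jordan form J, which has the same characteristic polynomial as A) gives
  χ_A(x) = x^4 + 4*x^3 + 6*x^2 + 4*x + 1
which factors as (x + 1)^4. The eigenvalues (with algebraic multiplicities) are λ = -1 with multiplicity 4.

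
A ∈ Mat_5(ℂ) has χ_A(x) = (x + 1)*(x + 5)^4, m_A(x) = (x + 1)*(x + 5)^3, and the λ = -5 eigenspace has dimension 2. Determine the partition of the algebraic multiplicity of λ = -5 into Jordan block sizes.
Block sizes for λ = -5: [3, 1]

Step 1 — from the characteristic polynomial, algebraic multiplicity of λ = -5 is 4. From dim ker(A − (-5)·I) = 2, there are exactly 2 Jordan blocks for λ = -5.
Step 2 — from the minimal polynomial, the factor (x + 5)^3 tells us the largest block for λ = -5 has size 3.
Step 3 — with total size 4, 2 blocks, and largest block 3, the block sizes (in nonincreasing order) are [3, 1].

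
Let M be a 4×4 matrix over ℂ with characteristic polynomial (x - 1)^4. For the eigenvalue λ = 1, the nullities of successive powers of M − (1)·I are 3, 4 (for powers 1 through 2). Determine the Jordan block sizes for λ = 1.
Block sizes for λ = 1: [2, 1, 1]

From the dimensions of kernels of powers, the number of Jordan blocks of size at least j is d_j − d_{j−1} where d_j = dim ker(N^j) (with d_0 = 0). Computing the differences gives [3, 1].
The number of blocks of size exactly k is (#blocks of size ≥ k) − (#blocks of size ≥ k + 1), so the partition is: 2 block(s) of size 1, 1 block(s) of size 2.
In nonincreasing order the block sizes are [2, 1, 1].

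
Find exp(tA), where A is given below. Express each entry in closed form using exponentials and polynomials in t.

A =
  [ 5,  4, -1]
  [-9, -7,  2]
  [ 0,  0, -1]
e^{tA} =
  [6*t*exp(-t) + exp(-t), 4*t*exp(-t), t^2*exp(-t) - t*exp(-t)]
  [-9*t*exp(-t), -6*t*exp(-t) + exp(-t), -3*t^2*exp(-t)/2 + 2*t*exp(-t)]
  [0, 0, exp(-t)]

Strategy: write A = P · J · P⁻¹ where J is a Jordan canonical form, so e^{tA} = P · e^{tJ} · P⁻¹, and e^{tJ} can be computed block-by-block.

A has Jordan form
J =
  [-1,  1,  0]
  [ 0, -1,  1]
  [ 0,  0, -1]
(up to reordering of blocks).

Per-block formulas:
  For a 3×3 Jordan block J_3(-1): exp(t · J_3(-1)) = e^(-1t)·(I + t·N + (t^2/2)·N^2), where N is the 3×3 nilpotent shift.

After assembling e^{tJ} and conjugating by P, we get:

e^{tA} =
  [6*t*exp(-t) + exp(-t), 4*t*exp(-t), t^2*exp(-t) - t*exp(-t)]
  [-9*t*exp(-t), -6*t*exp(-t) + exp(-t), -3*t^2*exp(-t)/2 + 2*t*exp(-t)]
  [0, 0, exp(-t)]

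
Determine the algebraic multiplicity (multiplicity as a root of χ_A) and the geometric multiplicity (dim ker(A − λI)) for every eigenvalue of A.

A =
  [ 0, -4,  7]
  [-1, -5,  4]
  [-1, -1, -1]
λ = -2: alg = 3, geom = 1

Step 1 — factor the characteristic polynomial to read off the algebraic multiplicities:
  χ_A(x) = (x + 2)^3

Step 2 — compute geometric multiplicities via the rank-nullity identity g(λ) = n − rank(A − λI):
  rank(A − (-2)·I) = 2, so dim ker(A − (-2)·I) = n − 2 = 1

Summary:
  λ = -2: algebraic multiplicity = 3, geometric multiplicity = 1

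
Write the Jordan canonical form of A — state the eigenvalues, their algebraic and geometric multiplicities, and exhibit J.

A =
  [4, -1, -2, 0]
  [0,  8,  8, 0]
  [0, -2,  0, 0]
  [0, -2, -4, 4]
J_2(4) ⊕ J_1(4) ⊕ J_1(4)

The characteristic polynomial is
  det(x·I − A) = x^4 - 16*x^3 + 96*x^2 - 256*x + 256 = (x - 4)^4

Eigenvalues and multiplicities (the geometric multiplicity of λ is n − rank(A − λI), which equals the number of Jordan blocks for λ):
  λ = 4: algebraic multiplicity = 4, geometric multiplicity = 3

Determining the block sizes for each eigenvalue:
  λ = 4: 3 blocks summing to 4 forces exactly one block of size 2 and the rest size 1 → block sizes [2, 1, 1]

Assembling the blocks gives a Jordan form
J =
  [4, 1, 0, 0]
  [0, 4, 0, 0]
  [0, 0, 4, 0]
  [0, 0, 0, 4]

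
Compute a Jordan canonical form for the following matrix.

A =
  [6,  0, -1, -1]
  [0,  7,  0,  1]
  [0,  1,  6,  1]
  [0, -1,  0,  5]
J_2(6) ⊕ J_2(6)

The characteristic polynomial is
  det(x·I − A) = x^4 - 24*x^3 + 216*x^2 - 864*x + 1296 = (x - 6)^4

Eigenvalues and multiplicities (the geometric multiplicity of λ is n − rank(A − λI), which equals the number of Jordan blocks for λ):
  λ = 6: algebraic multiplicity = 4, geometric multiplicity = 2

Determining the block sizes for each eigenvalue:
  λ = 6: with am = 4 and gm = 2, the partition is not yet determined (e.g. several partitions of 4 into 2 parts exist). Let N = A − (6)·I. Computing rank(N^1) = 2, rank(N^2) = 0; the number of blocks of size ≥ j is rank(N^{j−1}) − rank(N^j), giving [2, 2]. So we have 2 block(s) of size 2 → block sizes [2, 2]

Assembling the blocks gives a Jordan form
J =
  [6, 1, 0, 0]
  [0, 6, 0, 0]
  [0, 0, 6, 1]
  [0, 0, 0, 6]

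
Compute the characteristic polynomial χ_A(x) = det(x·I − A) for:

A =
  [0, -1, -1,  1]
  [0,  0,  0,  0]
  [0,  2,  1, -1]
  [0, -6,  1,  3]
x^4 - 4*x^3 + 4*x^2

Expanding det(x·I − A) (e.g. by cofactor expansion or by noting that A is similar to its Jordan form J, which has the same characteristic polynomial as A) gives
  χ_A(x) = x^4 - 4*x^3 + 4*x^2
which factors as x^2*(x - 2)^2. The eigenvalues (with algebraic multiplicities) are λ = 0 with multiplicity 2, λ = 2 with multiplicity 2.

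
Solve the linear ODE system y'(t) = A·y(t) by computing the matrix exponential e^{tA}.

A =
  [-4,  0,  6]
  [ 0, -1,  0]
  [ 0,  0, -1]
e^{tA} =
  [exp(-4*t), 0, 2*exp(-t) - 2*exp(-4*t)]
  [0, exp(-t), 0]
  [0, 0, exp(-t)]

Strategy: write A = P · J · P⁻¹ where J is a Jordan canonical form, so e^{tA} = P · e^{tJ} · P⁻¹, and e^{tJ} can be computed block-by-block.

A has Jordan form
J =
  [-4,  0,  0]
  [ 0, -1,  0]
  [ 0,  0, -1]
(up to reordering of blocks).

Per-block formulas:
  For a 1×1 block at λ = -4: exp(t · [-4]) = [e^(-4t)].
  For a 1×1 block at λ = -1: exp(t · [-1]) = [e^(-1t)].

After assembling e^{tJ} and conjugating by P, we get:

e^{tA} =
  [exp(-4*t), 0, 2*exp(-t) - 2*exp(-4*t)]
  [0, exp(-t), 0]
  [0, 0, exp(-t)]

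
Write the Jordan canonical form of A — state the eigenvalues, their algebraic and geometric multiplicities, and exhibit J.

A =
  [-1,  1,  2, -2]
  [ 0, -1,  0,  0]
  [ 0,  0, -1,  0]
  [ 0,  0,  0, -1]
J_2(-1) ⊕ J_1(-1) ⊕ J_1(-1)

The characteristic polynomial is
  det(x·I − A) = x^4 + 4*x^3 + 6*x^2 + 4*x + 1 = (x + 1)^4

Eigenvalues and multiplicities (the geometric multiplicity of λ is n − rank(A − λI), which equals the number of Jordan blocks for λ):
  λ = -1: algebraic multiplicity = 4, geometric multiplicity = 3

Determining the block sizes for each eigenvalue:
  λ = -1: 3 blocks summing to 4 forces exactly one block of size 2 and the rest size 1 → block sizes [2, 1, 1]

Assembling the blocks gives a Jordan form
J =
  [-1,  1,  0,  0]
  [ 0, -1,  0,  0]
  [ 0,  0, -1,  0]
  [ 0,  0,  0, -1]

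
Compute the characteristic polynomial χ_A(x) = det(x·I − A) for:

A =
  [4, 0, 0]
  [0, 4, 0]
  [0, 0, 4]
x^3 - 12*x^2 + 48*x - 64

Expanding det(x·I − A) (e.g. by cofactor expansion or by noting that A is similar to its Jordan form J, which has the same characteristic polynomial as A) gives
  χ_A(x) = x^3 - 12*x^2 + 48*x - 64
which factors as (x - 4)^3. The eigenvalues (with algebraic multiplicities) are λ = 4 with multiplicity 3.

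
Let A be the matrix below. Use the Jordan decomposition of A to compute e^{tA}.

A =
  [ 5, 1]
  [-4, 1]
e^{tA} =
  [2*t*exp(3*t) + exp(3*t), t*exp(3*t)]
  [-4*t*exp(3*t), -2*t*exp(3*t) + exp(3*t)]

Strategy: write A = P · J · P⁻¹ where J is a Jordan canonical form, so e^{tA} = P · e^{tJ} · P⁻¹, and e^{tJ} can be computed block-by-block.

A has Jordan form
J =
  [3, 1]
  [0, 3]
(up to reordering of blocks).

Per-block formulas:
  For a 2×2 Jordan block J_2(3): exp(t · J_2(3)) = e^(3t)·(I + t·N), where N is the 2×2 nilpotent shift.

After assembling e^{tJ} and conjugating by P, we get:

e^{tA} =
  [2*t*exp(3*t) + exp(3*t), t*exp(3*t)]
  [-4*t*exp(3*t), -2*t*exp(3*t) + exp(3*t)]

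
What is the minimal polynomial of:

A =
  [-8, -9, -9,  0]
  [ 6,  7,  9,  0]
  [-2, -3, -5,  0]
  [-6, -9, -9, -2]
x^2 + 4*x + 4

The characteristic polynomial is χ_A(x) = (x + 2)^4, so the eigenvalues are known. The minimal polynomial is
  m_A(x) = Π_λ (x − λ)^{k_λ}
where k_λ is the size of the *largest* Jordan block for λ (equivalently, the smallest k with (A − λI)^k v = 0 for every generalised eigenvector v of λ).

  λ = -2: largest Jordan block has size 2, contributing (x + 2)^2

So m_A(x) = (x + 2)^2 = x^2 + 4*x + 4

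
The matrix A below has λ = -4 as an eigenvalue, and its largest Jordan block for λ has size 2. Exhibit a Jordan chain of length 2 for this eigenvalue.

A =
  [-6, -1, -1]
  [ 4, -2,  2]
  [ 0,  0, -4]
A Jordan chain for λ = -4 of length 2:
v_1 = (-2, 4, 0)ᵀ
v_2 = (1, 0, 0)ᵀ

Let N = A − (-4)·I. We want v_2 with N^2 v_2 = 0 but N^1 v_2 ≠ 0; then v_{j-1} := N · v_j for j = 2, …, 2.

Pick v_2 = (1, 0, 0)ᵀ.
Then v_1 = N · v_2 = (-2, 4, 0)ᵀ.

Sanity check: (A − (-4)·I) v_1 = (0, 0, 0)ᵀ = 0. ✓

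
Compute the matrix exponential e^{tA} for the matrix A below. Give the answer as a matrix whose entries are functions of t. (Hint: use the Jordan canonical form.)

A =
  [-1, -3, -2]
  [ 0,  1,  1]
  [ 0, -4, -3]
e^{tA} =
  [exp(-t), t^2*exp(-t) - 3*t*exp(-t), t^2*exp(-t)/2 - 2*t*exp(-t)]
  [0, 2*t*exp(-t) + exp(-t), t*exp(-t)]
  [0, -4*t*exp(-t), -2*t*exp(-t) + exp(-t)]

Strategy: write A = P · J · P⁻¹ where J is a Jordan canonical form, so e^{tA} = P · e^{tJ} · P⁻¹, and e^{tJ} can be computed block-by-block.

A has Jordan form
J =
  [-1,  1,  0]
  [ 0, -1,  1]
  [ 0,  0, -1]
(up to reordering of blocks).

Per-block formulas:
  For a 3×3 Jordan block J_3(-1): exp(t · J_3(-1)) = e^(-1t)·(I + t·N + (t^2/2)·N^2), where N is the 3×3 nilpotent shift.

After assembling e^{tJ} and conjugating by P, we get:

e^{tA} =
  [exp(-t), t^2*exp(-t) - 3*t*exp(-t), t^2*exp(-t)/2 - 2*t*exp(-t)]
  [0, 2*t*exp(-t) + exp(-t), t*exp(-t)]
  [0, -4*t*exp(-t), -2*t*exp(-t) + exp(-t)]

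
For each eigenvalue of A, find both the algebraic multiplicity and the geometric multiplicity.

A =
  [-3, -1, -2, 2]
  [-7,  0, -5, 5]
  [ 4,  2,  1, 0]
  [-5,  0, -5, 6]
λ = 1: alg = 4, geom = 2

Step 1 — factor the characteristic polynomial to read off the algebraic multiplicities:
  χ_A(x) = (x - 1)^4

Step 2 — compute geometric multiplicities via the rank-nullity identity g(λ) = n − rank(A − λI):
  rank(A − (1)·I) = 2, so dim ker(A − (1)·I) = n − 2 = 2

Summary:
  λ = 1: algebraic multiplicity = 4, geometric multiplicity = 2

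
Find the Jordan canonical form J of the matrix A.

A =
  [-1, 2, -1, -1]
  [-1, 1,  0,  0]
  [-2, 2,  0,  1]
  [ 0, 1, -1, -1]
J_1(-1) ⊕ J_3(0)

The characteristic polynomial is
  det(x·I − A) = x^4 + x^3 = x^3*(x + 1)

Eigenvalues and multiplicities (the geometric multiplicity of λ is n − rank(A − λI), which equals the number of Jordan blocks for λ):
  λ = -1: algebraic multiplicity = 1, geometric multiplicity = 1
  λ = 0: algebraic multiplicity = 3, geometric multiplicity = 1

Determining the block sizes for each eigenvalue:
  λ = -1: one block (gm = 1), so the single block has size am = 1 → block sizes [1]
  λ = 0: one block (gm = 1), so the single block has size am = 3 → block sizes [3]

Assembling the blocks gives a Jordan form
J =
  [-1, 0, 0, 0]
  [ 0, 0, 1, 0]
  [ 0, 0, 0, 1]
  [ 0, 0, 0, 0]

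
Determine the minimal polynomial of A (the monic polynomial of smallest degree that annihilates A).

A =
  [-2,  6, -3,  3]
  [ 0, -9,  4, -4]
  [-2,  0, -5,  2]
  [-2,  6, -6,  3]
x^3 + 10*x^2 + 31*x + 30

The characteristic polynomial is χ_A(x) = (x + 2)*(x + 3)^2*(x + 5), so the eigenvalues are known. The minimal polynomial is
  m_A(x) = Π_λ (x − λ)^{k_λ}
where k_λ is the size of the *largest* Jordan block for λ (equivalently, the smallest k with (A − λI)^k v = 0 for every generalised eigenvector v of λ).

  λ = -5: largest Jordan block has size 1, contributing (x + 5)
  λ = -3: largest Jordan block has size 1, contributing (x + 3)
  λ = -2: largest Jordan block has size 1, contributing (x + 2)

So m_A(x) = (x + 2)*(x + 3)*(x + 5) = x^3 + 10*x^2 + 31*x + 30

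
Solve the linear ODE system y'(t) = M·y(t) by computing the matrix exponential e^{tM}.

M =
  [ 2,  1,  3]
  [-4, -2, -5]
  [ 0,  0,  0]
e^{tM} =
  [2*t + 1, t, t^2/2 + 3*t]
  [-4*t, 1 - 2*t, -t^2 - 5*t]
  [0, 0, 1]

Strategy: write M = P · J · P⁻¹ where J is a Jordan canonical form, so e^{tM} = P · e^{tJ} · P⁻¹, and e^{tJ} can be computed block-by-block.

M has Jordan form
J =
  [0, 1, 0]
  [0, 0, 1]
  [0, 0, 0]
(up to reordering of blocks).

Per-block formulas:
  For a 3×3 Jordan block J_3(0): exp(t · J_3(0)) = e^(0t)·(I + t·N + (t^2/2)·N^2), where N is the 3×3 nilpotent shift.

After assembling e^{tJ} and conjugating by P, we get:

e^{tM} =
  [2*t + 1, t, t^2/2 + 3*t]
  [-4*t, 1 - 2*t, -t^2 - 5*t]
  [0, 0, 1]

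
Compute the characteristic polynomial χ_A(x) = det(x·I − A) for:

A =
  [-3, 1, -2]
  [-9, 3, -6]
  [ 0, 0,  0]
x^3

Expanding det(x·I − A) (e.g. by cofactor expansion or by noting that A is similar to its Jordan form J, which has the same characteristic polynomial as A) gives
  χ_A(x) = x^3
which factors as x^3. The eigenvalues (with algebraic multiplicities) are λ = 0 with multiplicity 3.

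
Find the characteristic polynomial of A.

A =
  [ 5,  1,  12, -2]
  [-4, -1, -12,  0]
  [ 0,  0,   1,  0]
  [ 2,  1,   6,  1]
x^4 - 6*x^3 + 12*x^2 - 10*x + 3

Expanding det(x·I − A) (e.g. by cofactor expansion or by noting that A is similar to its Jordan form J, which has the same characteristic polynomial as A) gives
  χ_A(x) = x^4 - 6*x^3 + 12*x^2 - 10*x + 3
which factors as (x - 3)*(x - 1)^3. The eigenvalues (with algebraic multiplicities) are λ = 1 with multiplicity 3, λ = 3 with multiplicity 1.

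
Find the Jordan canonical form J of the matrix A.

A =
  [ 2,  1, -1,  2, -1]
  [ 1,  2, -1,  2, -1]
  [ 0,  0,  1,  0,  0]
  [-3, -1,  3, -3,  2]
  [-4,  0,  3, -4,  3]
J_3(1) ⊕ J_2(1)

The characteristic polynomial is
  det(x·I − A) = x^5 - 5*x^4 + 10*x^3 - 10*x^2 + 5*x - 1 = (x - 1)^5

Eigenvalues and multiplicities (the geometric multiplicity of λ is n − rank(A − λI), which equals the number of Jordan blocks for λ):
  λ = 1: algebraic multiplicity = 5, geometric multiplicity = 2

Determining the block sizes for each eigenvalue:
  λ = 1: with am = 5 and gm = 2, the partition is not yet determined (e.g. several partitions of 5 into 2 parts exist). Let N = A − (1)·I. Computing rank(N^1) = 3, rank(N^2) = 1, rank(N^3) = 0; the number of blocks of size ≥ j is rank(N^{j−1}) − rank(N^j), giving [2, 2, 1]. So we have 1 block(s) of size 3, 1 block(s) of size 2 → block sizes [3, 2]

Assembling the blocks gives a Jordan form
J =
  [1, 1, 0, 0, 0]
  [0, 1, 1, 0, 0]
  [0, 0, 1, 0, 0]
  [0, 0, 0, 1, 1]
  [0, 0, 0, 0, 1]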